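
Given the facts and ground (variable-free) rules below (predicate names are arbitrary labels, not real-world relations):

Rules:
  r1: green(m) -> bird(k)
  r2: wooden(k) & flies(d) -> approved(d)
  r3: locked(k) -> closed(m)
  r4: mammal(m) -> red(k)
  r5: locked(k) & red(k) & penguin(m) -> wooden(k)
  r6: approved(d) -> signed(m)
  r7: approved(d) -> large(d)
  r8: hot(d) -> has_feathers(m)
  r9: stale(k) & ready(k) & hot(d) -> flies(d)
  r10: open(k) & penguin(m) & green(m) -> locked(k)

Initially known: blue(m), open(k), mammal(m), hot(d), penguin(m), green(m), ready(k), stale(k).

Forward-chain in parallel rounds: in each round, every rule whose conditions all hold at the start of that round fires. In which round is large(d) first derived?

Round 1 — r1, r4, r8, r9, r10, derive bird(k), red(k), has_feathers(m), flies(d), locked(k).
Round 2 — r3, r5, derive closed(m), wooden(k).
Round 3 — r2, derive approved(d).
Round 4 — r6, r7, derive signed(m), large(d).
large(d) first appears in round 4.

4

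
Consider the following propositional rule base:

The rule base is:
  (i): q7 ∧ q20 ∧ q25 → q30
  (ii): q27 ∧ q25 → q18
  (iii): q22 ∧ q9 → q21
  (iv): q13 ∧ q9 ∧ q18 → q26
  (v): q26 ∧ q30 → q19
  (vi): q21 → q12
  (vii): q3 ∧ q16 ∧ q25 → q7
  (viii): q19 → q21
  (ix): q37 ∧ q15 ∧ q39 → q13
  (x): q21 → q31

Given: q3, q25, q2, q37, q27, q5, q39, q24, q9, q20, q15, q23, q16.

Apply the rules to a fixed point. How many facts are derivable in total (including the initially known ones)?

Round 1: (ii) [q27 ∧ q25 → q18]; (vii) [q3 ∧ q16 ∧ q25 → q7]; (ix) [q37 ∧ q15 ∧ q39 → q13]. Adds q18, q7, q13.
Round 2: (i) [q7 ∧ q20 ∧ q25 → q30]; (iv) [q13 ∧ q9 ∧ q18 → q26]. Adds q30, q26.
Round 3: (v) [q26 ∧ q30 → q19]. Adds q19.
Round 4: (viii) [q19 → q21]. Adds q21.
Round 5: (vi) [q21 → q12]; (x) [q21 → q31]. Adds q12, q31.
Closure: {q12, q13, q15, q16, q18, q19, q2, q20, q21, q23, q24, q25, q26, q27, q3, q30, q31, q37, q39, q5, q7, q9} — 22 facts.

22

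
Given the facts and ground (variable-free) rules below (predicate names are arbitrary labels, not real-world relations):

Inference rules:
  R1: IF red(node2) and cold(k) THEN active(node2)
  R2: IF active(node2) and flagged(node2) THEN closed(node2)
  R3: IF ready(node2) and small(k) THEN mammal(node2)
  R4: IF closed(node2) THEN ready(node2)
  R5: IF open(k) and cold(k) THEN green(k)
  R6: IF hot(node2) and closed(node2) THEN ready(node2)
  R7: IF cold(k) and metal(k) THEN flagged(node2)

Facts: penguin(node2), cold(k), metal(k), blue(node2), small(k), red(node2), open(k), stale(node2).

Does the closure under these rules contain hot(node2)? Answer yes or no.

Round 1: R1 [IF red(node2) and cold(k) THEN active(node2)]; R5 [IF open(k) and cold(k) THEN green(k)]; R7 [IF cold(k) and metal(k) THEN flagged(node2)]. Adds active(node2), green(k), flagged(node2).
Round 2: R2 [IF active(node2) and flagged(node2) THEN closed(node2)]. Adds closed(node2).
Round 3: R4 [IF closed(node2) THEN ready(node2)]. Adds ready(node2).
Round 4: R3 [IF ready(node2) and small(k) THEN mammal(node2)]. Adds mammal(node2).
Fixed point reached. No rule has hot(node2) as a consequent, and it is not given.

no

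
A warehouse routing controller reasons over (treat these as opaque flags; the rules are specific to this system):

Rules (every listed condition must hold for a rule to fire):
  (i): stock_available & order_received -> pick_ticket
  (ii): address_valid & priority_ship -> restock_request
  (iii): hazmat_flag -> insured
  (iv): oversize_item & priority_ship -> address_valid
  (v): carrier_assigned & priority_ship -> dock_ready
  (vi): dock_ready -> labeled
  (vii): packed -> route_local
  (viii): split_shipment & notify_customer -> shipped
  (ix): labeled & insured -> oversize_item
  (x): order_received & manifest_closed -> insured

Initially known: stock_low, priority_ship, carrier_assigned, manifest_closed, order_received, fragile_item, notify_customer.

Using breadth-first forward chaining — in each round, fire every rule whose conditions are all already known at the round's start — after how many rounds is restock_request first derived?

5

Round 1 fires (v), (x), giving dock_ready, insured.
Round 2 fires (vi), giving labeled.
Round 3 fires (ix), giving oversize_item.
Round 4 fires (iv), giving address_valid.
Round 5 fires (ii), giving restock_request.
restock_request first appears in round 5.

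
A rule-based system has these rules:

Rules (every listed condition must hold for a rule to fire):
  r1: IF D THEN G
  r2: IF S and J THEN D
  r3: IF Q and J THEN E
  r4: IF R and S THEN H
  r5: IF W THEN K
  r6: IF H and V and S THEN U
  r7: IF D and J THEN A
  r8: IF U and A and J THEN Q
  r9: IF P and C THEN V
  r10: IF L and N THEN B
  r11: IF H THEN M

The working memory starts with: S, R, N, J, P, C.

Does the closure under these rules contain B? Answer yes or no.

no

Round 1: r2 [IF S and J THEN D]; r4 [IF R and S THEN H]; r9 [IF P and C THEN V]. New: D, H, V.
Round 2: r1 [IF D THEN G]; r6 [IF H and V and S THEN U]; r7 [IF D and J THEN A]; r11 [IF H THEN M]. New: G, U, A, M.
Round 3: r8 [IF U and A and J THEN Q]. New: Q.
Round 4: r3 [IF Q and J THEN E]. New: E.
Fixed point reached. B is concluded only by r10; r10 needs L (never derived).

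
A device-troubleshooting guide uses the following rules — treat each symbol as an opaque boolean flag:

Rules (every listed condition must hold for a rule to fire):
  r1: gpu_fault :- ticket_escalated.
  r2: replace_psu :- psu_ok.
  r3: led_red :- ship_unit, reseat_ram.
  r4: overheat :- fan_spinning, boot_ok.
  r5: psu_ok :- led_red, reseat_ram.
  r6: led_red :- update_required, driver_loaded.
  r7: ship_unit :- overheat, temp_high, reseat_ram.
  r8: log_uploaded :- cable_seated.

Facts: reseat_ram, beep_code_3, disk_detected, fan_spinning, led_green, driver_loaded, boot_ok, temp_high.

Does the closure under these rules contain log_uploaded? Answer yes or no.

no

Round 1: r4 [overheat :- fan_spinning, boot_ok.]. Adds overheat.
Round 2: r7 [ship_unit :- overheat, temp_high, reseat_ram.]. Adds ship_unit.
Round 3: r3 [led_red :- ship_unit, reseat_ram.]. Adds led_red.
Round 4: r5 [psu_ok :- led_red, reseat_ram.]. Adds psu_ok.
Round 5: r2 [replace_psu :- psu_ok.]. Adds replace_psu.
Fixed point reached. log_uploaded is concluded only by r8; r8 needs cable_seated (never derived).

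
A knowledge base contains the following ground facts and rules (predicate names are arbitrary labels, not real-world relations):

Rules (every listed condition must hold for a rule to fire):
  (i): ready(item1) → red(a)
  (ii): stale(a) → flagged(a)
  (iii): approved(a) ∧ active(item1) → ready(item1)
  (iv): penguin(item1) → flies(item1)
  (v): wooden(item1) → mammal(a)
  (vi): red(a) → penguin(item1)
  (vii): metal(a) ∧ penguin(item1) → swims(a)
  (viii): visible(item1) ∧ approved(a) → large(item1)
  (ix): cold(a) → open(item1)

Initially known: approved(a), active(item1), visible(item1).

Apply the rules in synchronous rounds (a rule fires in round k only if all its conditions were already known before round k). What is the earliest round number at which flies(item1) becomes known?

4

Round 1 — (iii), (viii), derive ready(item1), large(item1).
Round 2 — (i), derive red(a).
Round 3 — (vi), derive penguin(item1).
Round 4 — (iv), derive flies(item1).
flies(item1) first appears in round 4.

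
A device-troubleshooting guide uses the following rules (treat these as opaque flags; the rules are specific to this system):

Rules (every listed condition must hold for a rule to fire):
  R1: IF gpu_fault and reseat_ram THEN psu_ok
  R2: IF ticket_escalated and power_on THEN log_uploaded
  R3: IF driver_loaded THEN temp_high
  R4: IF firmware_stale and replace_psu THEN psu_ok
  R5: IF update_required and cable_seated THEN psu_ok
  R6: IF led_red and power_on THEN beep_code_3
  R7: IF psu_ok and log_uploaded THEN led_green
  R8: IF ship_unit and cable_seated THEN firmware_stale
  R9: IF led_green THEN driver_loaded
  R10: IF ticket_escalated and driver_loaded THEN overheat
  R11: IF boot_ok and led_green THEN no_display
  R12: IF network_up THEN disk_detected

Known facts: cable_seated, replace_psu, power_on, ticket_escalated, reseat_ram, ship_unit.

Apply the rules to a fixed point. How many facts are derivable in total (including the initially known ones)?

Round 1: R2 [IF ticket_escalated and power_on THEN log_uploaded]; R8 [IF ship_unit and cable_seated THEN firmware_stale]. Adds log_uploaded, firmware_stale.
Round 2: R4 [IF firmware_stale and replace_psu THEN psu_ok]. Adds psu_ok.
Round 3: R7 [IF psu_ok and log_uploaded THEN led_green]. Adds led_green.
Round 4: R9 [IF led_green THEN driver_loaded]. Adds driver_loaded.
Round 5: R3 [IF driver_loaded THEN temp_high]; R10 [IF ticket_escalated and driver_loaded THEN overheat]. Adds temp_high, overheat.
Closure: {cable_seated, driver_loaded, firmware_stale, led_green, log_uploaded, overheat, power_on, psu_ok, replace_psu, reseat_ram, ship_unit, temp_high, ticket_escalated} — 13 facts.

13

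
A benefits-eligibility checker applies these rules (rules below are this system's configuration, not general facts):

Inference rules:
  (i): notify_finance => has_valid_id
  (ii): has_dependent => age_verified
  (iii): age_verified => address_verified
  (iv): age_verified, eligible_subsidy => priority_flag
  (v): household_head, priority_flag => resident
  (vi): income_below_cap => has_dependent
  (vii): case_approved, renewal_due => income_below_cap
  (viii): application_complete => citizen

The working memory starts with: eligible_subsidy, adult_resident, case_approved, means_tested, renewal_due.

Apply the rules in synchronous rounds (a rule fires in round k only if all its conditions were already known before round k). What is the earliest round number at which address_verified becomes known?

4

Round 1 fires (vii), giving income_below_cap.
Round 2 fires (vi), giving has_dependent.
Round 3 fires (ii), giving age_verified.
Round 4 fires (iii), (iv), giving address_verified, priority_flag.
address_verified first appears in round 4.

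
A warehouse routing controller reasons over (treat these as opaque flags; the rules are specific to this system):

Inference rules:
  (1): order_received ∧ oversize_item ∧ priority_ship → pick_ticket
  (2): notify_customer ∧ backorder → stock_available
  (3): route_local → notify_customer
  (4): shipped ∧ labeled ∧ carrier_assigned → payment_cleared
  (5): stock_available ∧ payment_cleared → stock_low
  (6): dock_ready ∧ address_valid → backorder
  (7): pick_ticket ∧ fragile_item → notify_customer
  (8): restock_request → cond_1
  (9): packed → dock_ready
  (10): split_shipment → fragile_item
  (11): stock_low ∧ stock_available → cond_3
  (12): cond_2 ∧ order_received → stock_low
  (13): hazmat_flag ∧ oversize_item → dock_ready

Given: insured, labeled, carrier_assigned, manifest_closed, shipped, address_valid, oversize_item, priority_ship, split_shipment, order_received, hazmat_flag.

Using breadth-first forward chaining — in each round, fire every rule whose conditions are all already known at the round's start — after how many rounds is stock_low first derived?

Round 1 fires (1), (4), (10), (13), giving pick_ticket, payment_cleared, fragile_item, dock_ready.
Round 2 fires (6), (7), giving backorder, notify_customer.
Round 3 fires (2), giving stock_available.
Round 4 fires (5), giving stock_low.
stock_low first appears in round 4.

4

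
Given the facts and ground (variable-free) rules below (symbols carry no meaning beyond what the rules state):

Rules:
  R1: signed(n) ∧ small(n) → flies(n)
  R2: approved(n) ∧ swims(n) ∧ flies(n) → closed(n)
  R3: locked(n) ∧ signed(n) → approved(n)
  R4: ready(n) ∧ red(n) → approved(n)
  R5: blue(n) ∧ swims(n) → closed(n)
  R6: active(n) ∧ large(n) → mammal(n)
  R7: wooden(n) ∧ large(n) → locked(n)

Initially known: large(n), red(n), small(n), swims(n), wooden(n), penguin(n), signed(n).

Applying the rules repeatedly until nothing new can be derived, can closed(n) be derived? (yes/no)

yes

Round 1: R1 [signed(n) ∧ small(n) → flies(n)]; R7 [wooden(n) ∧ large(n) → locked(n)]. New: flies(n), locked(n).
Round 2: R3 [locked(n) ∧ signed(n) → approved(n)]. New: approved(n).
Round 3: R2 [approved(n) ∧ swims(n) ∧ flies(n) → closed(n)]. New: closed(n).
closed(n) appears in round 3, so it is derivable.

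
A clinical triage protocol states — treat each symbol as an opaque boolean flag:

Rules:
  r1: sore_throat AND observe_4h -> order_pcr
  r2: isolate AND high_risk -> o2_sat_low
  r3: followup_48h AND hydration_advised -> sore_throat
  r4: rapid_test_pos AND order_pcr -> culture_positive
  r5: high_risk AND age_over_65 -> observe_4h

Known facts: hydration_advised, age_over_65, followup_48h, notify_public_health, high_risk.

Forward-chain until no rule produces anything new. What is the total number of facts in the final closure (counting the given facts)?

8

Round 1: r3 [followup_48h AND hydration_advised -> sore_throat]; r5 [high_risk AND age_over_65 -> observe_4h]. Adds sore_throat, observe_4h.
Round 2: r1 [sore_throat AND observe_4h -> order_pcr]. Adds order_pcr.
Closure: {age_over_65, followup_48h, high_risk, hydration_advised, notify_public_health, observe_4h, order_pcr, sore_throat} — 8 facts.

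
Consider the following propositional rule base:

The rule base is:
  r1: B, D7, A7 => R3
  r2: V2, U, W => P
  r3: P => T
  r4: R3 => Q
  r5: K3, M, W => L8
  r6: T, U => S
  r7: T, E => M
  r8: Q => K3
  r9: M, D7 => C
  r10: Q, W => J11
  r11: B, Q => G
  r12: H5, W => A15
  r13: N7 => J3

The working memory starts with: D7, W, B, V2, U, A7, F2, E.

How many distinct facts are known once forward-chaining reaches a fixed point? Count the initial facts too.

Round 1: r1 [B, D7, A7 => R3]; r2 [V2, U, W => P]. New: R3, P.
Round 2: r3 [P => T]; r4 [R3 => Q]. New: T, Q.
Round 3: r6 [T, U => S]; r7 [T, E => M]; r8 [Q => K3]; r10 [Q, W => J11]; r11 [B, Q => G]. New: S, M, K3, J11, G.
Round 4: r5 [K3, M, W => L8]; r9 [M, D7 => C]. New: L8, C.
Closure: {A7, B, C, D7, E, F2, G, J11, K3, L8, M, P, Q, R3, S, T, U, V2, W} — 19 facts.

19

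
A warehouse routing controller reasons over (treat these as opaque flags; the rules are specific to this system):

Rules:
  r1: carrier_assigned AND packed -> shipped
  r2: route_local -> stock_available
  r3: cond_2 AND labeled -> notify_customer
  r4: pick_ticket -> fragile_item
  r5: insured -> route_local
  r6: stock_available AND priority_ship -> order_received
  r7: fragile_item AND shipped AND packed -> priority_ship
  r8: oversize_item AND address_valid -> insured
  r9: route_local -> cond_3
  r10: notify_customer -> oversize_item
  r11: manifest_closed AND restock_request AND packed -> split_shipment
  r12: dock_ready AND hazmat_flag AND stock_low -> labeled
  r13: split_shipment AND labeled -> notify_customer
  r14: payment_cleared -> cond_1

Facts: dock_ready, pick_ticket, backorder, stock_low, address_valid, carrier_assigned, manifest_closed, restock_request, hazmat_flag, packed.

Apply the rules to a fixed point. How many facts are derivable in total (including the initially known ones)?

22

Round 1: r1 [carrier_assigned AND packed -> shipped]; r4 [pick_ticket -> fragile_item]; r11 [manifest_closed AND restock_request AND packed -> split_shipment]; r12 [dock_ready AND hazmat_flag AND stock_low -> labeled]. Adds shipped, fragile_item, split_shipment, labeled.
Round 2: r7 [fragile_item AND shipped AND packed -> priority_ship]; r13 [split_shipment AND labeled -> notify_customer]. Adds priority_ship, notify_customer.
Round 3: r10 [notify_customer -> oversize_item]. Adds oversize_item.
Round 4: r8 [oversize_item AND address_valid -> insured]. Adds insured.
Round 5: r5 [insured -> route_local]. Adds route_local.
Round 6: r2 [route_local -> stock_available]; r9 [route_local -> cond_3]. Adds stock_available, cond_3.
Round 7: r6 [stock_available AND priority_ship -> order_received]. Adds order_received.
Closure: {address_valid, backorder, carrier_assigned, cond_3, dock_ready, fragile_item, hazmat_flag, insured, labeled, manifest_closed, notify_customer, order_received, oversize_item, packed, pick_ticket, priority_ship, restock_request, route_local, shipped, split_shipment, stock_available, stock_low} — 22 facts.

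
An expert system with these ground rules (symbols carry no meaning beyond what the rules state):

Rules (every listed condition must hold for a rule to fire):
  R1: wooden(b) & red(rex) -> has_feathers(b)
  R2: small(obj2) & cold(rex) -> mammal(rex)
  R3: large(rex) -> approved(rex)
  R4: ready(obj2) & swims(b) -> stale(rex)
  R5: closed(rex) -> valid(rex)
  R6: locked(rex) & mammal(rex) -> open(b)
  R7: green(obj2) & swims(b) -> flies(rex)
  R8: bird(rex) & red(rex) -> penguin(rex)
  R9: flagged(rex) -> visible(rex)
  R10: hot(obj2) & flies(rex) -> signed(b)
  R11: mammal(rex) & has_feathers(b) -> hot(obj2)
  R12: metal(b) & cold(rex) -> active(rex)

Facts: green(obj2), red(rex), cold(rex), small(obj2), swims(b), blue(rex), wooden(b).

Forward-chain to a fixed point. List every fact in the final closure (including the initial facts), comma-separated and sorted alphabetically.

blue(rex), cold(rex), flies(rex), green(obj2), has_feathers(b), hot(obj2), mammal(rex), red(rex), signed(b), small(obj2), swims(b), wooden(b)

Round 1: R1 [wooden(b) & red(rex) -> has_feathers(b)]; R2 [small(obj2) & cold(rex) -> mammal(rex)]; R7 [green(obj2) & swims(b) -> flies(rex)]. Adds has_feathers(b), mammal(rex), flies(rex).
Round 2: R11 [mammal(rex) & has_feathers(b) -> hot(obj2)]. Adds hot(obj2).
Round 3: R10 [hot(obj2) & flies(rex) -> signed(b)]. Adds signed(b).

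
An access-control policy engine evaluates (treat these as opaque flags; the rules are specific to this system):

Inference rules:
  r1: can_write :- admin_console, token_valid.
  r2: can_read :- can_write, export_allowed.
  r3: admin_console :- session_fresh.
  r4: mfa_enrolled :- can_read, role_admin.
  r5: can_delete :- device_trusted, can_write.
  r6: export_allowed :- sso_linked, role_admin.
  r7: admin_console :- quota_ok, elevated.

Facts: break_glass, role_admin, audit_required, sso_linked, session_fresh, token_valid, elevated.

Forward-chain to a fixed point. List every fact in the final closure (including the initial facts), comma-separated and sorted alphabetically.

Round 1 — r3, r6, derive admin_console, export_allowed.
Round 2 — r1, derive can_write.
Round 3 — r2, derive can_read.
Round 4 — r4, derive mfa_enrolled.

admin_console, audit_required, break_glass, can_read, can_write, elevated, export_allowed, mfa_enrolled, role_admin, session_fresh, sso_linked, token_valid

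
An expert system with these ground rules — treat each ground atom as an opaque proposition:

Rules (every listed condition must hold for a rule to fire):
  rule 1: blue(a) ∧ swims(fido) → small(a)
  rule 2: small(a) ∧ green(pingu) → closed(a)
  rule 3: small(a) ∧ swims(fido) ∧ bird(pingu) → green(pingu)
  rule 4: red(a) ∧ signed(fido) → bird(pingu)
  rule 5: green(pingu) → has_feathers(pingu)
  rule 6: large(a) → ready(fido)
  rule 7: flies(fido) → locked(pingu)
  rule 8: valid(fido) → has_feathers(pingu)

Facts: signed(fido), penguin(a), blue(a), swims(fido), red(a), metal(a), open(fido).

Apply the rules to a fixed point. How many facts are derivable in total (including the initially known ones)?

Round 1 — rule 1, rule 4, derive small(a), bird(pingu).
Round 2 — rule 3, derive green(pingu).
Round 3 — rule 2, rule 5, derive closed(a), has_feathers(pingu).
Closure: {bird(pingu), blue(a), closed(a), green(pingu), has_feathers(pingu), metal(a), open(fido), penguin(a), red(a), signed(fido), small(a), swims(fido)} — 12 facts.

12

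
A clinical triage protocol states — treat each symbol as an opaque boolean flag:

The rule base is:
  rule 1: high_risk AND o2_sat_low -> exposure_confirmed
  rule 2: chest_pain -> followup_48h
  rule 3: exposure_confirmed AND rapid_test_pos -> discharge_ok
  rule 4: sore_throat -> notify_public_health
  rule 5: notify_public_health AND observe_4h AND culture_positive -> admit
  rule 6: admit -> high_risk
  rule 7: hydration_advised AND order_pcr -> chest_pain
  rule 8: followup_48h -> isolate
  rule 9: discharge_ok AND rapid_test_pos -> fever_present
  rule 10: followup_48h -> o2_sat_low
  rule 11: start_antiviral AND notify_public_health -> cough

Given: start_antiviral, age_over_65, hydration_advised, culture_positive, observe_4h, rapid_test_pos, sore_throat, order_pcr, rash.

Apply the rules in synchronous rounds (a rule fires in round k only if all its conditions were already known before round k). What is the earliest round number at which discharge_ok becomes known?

5

[1] rule 4 [sore_throat -> notify_public_health]; rule 7 [hydration_advised AND order_pcr -> chest_pain]. ⇒ new: notify_public_health, chest_pain.
[2] rule 2 [chest_pain -> followup_48h]; rule 5 [notify_public_health AND observe_4h AND culture_positive -> admit]; rule 11 [start_antiviral AND notify_public_health -> cough]. ⇒ new: followup_48h, admit, cough.
[3] rule 6 [admit -> high_risk]; rule 8 [followup_48h -> isolate]; rule 10 [followup_48h -> o2_sat_low]. ⇒ new: high_risk, isolate, o2_sat_low.
[4] rule 1 [high_risk AND o2_sat_low -> exposure_confirmed]. ⇒ new: exposure_confirmed.
[5] rule 3 [exposure_confirmed AND rapid_test_pos -> discharge_ok]. ⇒ new: discharge_ok.
discharge_ok first appears in round 5.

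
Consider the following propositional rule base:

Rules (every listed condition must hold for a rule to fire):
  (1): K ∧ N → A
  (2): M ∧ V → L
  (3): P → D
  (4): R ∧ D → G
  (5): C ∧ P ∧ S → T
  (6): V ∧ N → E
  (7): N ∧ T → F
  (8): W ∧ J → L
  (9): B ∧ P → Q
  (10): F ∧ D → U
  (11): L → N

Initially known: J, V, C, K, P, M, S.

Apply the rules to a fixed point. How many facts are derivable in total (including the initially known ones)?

15

[1] (2) [M ∧ V → L]; (3) [P → D]; (5) [C ∧ P ∧ S → T]. ⇒ new: L, D, T.
[2] (11) [L → N]. ⇒ new: N.
[3] (1) [K ∧ N → A]; (6) [V ∧ N → E]; (7) [N ∧ T → F]. ⇒ new: A, E, F.
[4] (10) [F ∧ D → U]. ⇒ new: U.
Closure: {A, C, D, E, F, J, K, L, M, N, P, S, T, U, V} — 15 facts.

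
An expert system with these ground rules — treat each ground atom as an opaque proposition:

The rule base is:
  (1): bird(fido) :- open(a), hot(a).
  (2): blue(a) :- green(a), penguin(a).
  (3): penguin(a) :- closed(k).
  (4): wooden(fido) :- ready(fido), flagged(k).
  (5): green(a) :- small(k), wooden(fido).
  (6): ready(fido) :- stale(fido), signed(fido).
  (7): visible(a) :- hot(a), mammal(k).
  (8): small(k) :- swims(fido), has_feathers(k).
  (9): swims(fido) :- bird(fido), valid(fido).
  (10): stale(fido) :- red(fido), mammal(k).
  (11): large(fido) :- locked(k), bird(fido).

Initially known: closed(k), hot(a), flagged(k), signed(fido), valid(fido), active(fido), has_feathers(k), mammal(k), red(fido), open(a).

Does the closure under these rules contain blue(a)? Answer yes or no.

yes

Round 1: (1) [bird(fido) :- open(a), hot(a).]; (3) [penguin(a) :- closed(k).]; (7) [visible(a) :- hot(a), mammal(k).]; (10) [stale(fido) :- red(fido), mammal(k).]. Adds bird(fido), penguin(a), visible(a), stale(fido).
Round 2: (6) [ready(fido) :- stale(fido), signed(fido).]; (9) [swims(fido) :- bird(fido), valid(fido).]. Adds ready(fido), swims(fido).
Round 3: (4) [wooden(fido) :- ready(fido), flagged(k).]; (8) [small(k) :- swims(fido), has_feathers(k).]. Adds wooden(fido), small(k).
Round 4: (5) [green(a) :- small(k), wooden(fido).]. Adds green(a).
Round 5: (2) [blue(a) :- green(a), penguin(a).]. Adds blue(a).
blue(a) appears in round 5, so it is derivable.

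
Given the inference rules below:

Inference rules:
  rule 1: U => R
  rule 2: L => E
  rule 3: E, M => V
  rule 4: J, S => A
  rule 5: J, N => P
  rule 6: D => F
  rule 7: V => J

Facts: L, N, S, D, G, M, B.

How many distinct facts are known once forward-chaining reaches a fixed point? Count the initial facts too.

Round 1 fires rule 2, rule 6, giving E, F.
Round 2 fires rule 3, giving V.
Round 3 fires rule 7, giving J.
Round 4 fires rule 4, rule 5, giving A, P.
Closure: {A, B, D, E, F, G, J, L, M, N, P, S, V} — 13 facts.

13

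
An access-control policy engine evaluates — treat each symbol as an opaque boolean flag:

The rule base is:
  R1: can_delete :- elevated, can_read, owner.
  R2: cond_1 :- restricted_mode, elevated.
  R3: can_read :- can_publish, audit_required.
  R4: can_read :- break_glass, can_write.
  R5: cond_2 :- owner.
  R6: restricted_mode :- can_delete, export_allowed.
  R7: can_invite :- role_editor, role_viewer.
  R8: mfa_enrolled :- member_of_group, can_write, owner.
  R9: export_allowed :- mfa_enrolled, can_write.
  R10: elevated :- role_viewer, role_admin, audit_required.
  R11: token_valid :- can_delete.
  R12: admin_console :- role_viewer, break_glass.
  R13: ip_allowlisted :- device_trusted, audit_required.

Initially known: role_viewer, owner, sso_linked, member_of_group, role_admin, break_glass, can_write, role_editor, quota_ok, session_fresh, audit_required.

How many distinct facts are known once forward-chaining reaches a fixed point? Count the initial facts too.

Round 1: R4 [can_read :- break_glass, can_write.]; R5 [cond_2 :- owner.]; R7 [can_invite :- role_editor, role_viewer.]; R8 [mfa_enrolled :- member_of_group, can_write, owner.]; R10 [elevated :- role_viewer, role_admin, audit_required.]; R12 [admin_console :- role_viewer, break_glass.]. Adds can_read, cond_2, can_invite, mfa_enrolled, elevated, admin_console.
Round 2: R1 [can_delete :- elevated, can_read, owner.]; R9 [export_allowed :- mfa_enrolled, can_write.]. Adds can_delete, export_allowed.
Round 3: R6 [restricted_mode :- can_delete, export_allowed.]; R11 [token_valid :- can_delete.]. Adds restricted_mode, token_valid.
Round 4: R2 [cond_1 :- restricted_mode, elevated.]. Adds cond_1.
Closure: {admin_console, audit_required, break_glass, can_delete, can_invite, can_read, can_write, cond_1, cond_2, elevated, export_allowed, member_of_group, mfa_enrolled, owner, quota_ok, restricted_mode, role_admin, role_editor, role_viewer, session_fresh, sso_linked, token_valid} — 22 facts.

22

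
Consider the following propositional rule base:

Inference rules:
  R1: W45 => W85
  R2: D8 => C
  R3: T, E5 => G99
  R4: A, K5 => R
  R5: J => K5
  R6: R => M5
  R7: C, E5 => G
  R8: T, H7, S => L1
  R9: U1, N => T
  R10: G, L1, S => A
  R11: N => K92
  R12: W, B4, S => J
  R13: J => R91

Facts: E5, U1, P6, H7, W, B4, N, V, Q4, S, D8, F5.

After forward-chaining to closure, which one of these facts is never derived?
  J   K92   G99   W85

Round 1: R2 [D8 => C]; R9 [U1, N => T]; R11 [N => K92]; R12 [W, B4, S => J]. New: C, T, K92, J.
Round 2: R3 [T, E5 => G99]; R5 [J => K5]; R7 [C, E5 => G]; R8 [T, H7, S => L1]; R13 [J => R91]. New: G99, K5, G, L1, R91.
Round 3: R10 [G, L1, S => A]. New: A.
Round 4: R4 [A, K5 => R]. New: R.
Round 5: R6 [R => M5]. New: M5.
Derived: J (round 1), K92 (round 1), G99 (round 2). W85 never appears in any round.

W85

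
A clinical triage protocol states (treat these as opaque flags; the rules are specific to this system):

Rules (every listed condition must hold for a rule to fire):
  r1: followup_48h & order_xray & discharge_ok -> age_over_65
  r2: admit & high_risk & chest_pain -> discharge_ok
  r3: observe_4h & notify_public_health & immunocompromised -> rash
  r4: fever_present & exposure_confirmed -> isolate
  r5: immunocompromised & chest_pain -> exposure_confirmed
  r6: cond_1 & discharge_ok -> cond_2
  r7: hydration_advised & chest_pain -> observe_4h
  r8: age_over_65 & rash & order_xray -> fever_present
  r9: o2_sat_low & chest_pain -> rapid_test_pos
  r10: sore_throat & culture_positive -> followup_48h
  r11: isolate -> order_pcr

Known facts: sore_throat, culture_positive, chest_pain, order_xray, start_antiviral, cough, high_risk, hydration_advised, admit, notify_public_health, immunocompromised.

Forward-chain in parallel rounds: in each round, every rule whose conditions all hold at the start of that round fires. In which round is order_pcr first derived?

5

Round 1 fires r2, r5, r7, r10, giving discharge_ok, exposure_confirmed, observe_4h, followup_48h.
Round 2 fires r1, r3, giving age_over_65, rash.
Round 3 fires r8, giving fever_present.
Round 4 fires r4, giving isolate.
Round 5 fires r11, giving order_pcr.
order_pcr first appears in round 5.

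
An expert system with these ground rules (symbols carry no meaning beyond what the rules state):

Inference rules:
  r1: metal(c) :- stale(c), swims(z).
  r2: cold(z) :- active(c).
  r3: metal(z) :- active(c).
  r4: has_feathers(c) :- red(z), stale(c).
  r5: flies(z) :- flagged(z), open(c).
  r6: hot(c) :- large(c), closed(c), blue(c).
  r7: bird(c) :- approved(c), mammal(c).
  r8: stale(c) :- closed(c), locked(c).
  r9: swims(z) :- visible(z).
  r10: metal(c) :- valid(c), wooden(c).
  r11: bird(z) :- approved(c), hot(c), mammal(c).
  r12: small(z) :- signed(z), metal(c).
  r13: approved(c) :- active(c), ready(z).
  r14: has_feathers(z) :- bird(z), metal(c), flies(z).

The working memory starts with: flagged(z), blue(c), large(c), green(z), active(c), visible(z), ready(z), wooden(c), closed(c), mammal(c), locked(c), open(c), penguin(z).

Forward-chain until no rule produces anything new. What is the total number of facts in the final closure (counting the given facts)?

24

Round 1: r2 [cold(z) :- active(c).]; r3 [metal(z) :- active(c).]; r5 [flies(z) :- flagged(z), open(c).]; r6 [hot(c) :- large(c), closed(c), blue(c).]; r8 [stale(c) :- closed(c), locked(c).]; r9 [swims(z) :- visible(z).]; r13 [approved(c) :- active(c), ready(z).]. New: cold(z), metal(z), flies(z), hot(c), stale(c), swims(z), approved(c).
Round 2: r1 [metal(c) :- stale(c), swims(z).]; r7 [bird(c) :- approved(c), mammal(c).]; r11 [bird(z) :- approved(c), hot(c), mammal(c).]. New: metal(c), bird(c), bird(z).
Round 3: r14 [has_feathers(z) :- bird(z), metal(c), flies(z).]. New: has_feathers(z).
Closure: {active(c), approved(c), bird(c), bird(z), blue(c), closed(c), cold(z), flagged(z), flies(z), green(z), has_feathers(z), hot(c), large(c), locked(c), mammal(c), metal(c), metal(z), open(c), penguin(z), ready(z), stale(c), swims(z), visible(z), wooden(c)} — 24 facts.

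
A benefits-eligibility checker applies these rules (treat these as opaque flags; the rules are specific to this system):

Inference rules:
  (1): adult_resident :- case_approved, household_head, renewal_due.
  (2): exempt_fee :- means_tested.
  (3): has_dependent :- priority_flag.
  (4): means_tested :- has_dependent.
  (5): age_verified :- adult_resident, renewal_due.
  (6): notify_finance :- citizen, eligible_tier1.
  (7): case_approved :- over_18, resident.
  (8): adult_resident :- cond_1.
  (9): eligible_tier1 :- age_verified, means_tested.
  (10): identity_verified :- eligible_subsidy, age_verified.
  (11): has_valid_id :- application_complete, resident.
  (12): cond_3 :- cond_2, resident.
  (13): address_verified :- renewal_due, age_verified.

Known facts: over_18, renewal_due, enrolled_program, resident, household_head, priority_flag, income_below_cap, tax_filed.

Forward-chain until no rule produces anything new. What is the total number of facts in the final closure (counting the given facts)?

Round 1 fires (3), (7), giving has_dependent, case_approved.
Round 2 fires (1), (4), giving adult_resident, means_tested.
Round 3 fires (2), (5), giving exempt_fee, age_verified.
Round 4 fires (9), (13), giving eligible_tier1, address_verified.
Closure: {address_verified, adult_resident, age_verified, case_approved, eligible_tier1, enrolled_program, exempt_fee, has_dependent, household_head, income_below_cap, means_tested, over_18, priority_flag, renewal_due, resident, tax_filed} — 16 facts.

16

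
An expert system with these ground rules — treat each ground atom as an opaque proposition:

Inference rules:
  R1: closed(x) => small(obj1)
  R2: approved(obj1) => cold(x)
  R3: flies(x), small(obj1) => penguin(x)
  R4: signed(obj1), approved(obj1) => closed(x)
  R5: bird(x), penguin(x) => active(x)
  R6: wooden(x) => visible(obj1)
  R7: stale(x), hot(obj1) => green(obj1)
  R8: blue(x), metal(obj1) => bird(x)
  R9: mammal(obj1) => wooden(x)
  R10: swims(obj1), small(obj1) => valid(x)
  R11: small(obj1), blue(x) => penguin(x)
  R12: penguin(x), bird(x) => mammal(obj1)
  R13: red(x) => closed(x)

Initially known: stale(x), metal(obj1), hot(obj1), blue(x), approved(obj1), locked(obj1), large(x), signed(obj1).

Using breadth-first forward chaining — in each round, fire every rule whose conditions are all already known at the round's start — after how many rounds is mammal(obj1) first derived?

[1] R2 [approved(obj1) => cold(x)]; R4 [signed(obj1), approved(obj1) => closed(x)]; R7 [stale(x), hot(obj1) => green(obj1)]; R8 [blue(x), metal(obj1) => bird(x)]. ⇒ new: cold(x), closed(x), green(obj1), bird(x).
[2] R1 [closed(x) => small(obj1)]. ⇒ new: small(obj1).
[3] R11 [small(obj1), blue(x) => penguin(x)]. ⇒ new: penguin(x).
[4] R5 [bird(x), penguin(x) => active(x)]; R12 [penguin(x), bird(x) => mammal(obj1)]. ⇒ new: active(x), mammal(obj1).
mammal(obj1) first appears in round 4.

4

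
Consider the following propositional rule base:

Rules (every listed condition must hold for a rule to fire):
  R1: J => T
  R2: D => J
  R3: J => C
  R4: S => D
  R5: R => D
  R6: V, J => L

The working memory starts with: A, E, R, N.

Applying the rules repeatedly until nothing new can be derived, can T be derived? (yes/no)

Round 1 fires R5, giving D.
Round 2 fires R2, giving J.
Round 3 fires R1, R3, giving T, C.
T appears in round 3, so it is derivable.

yes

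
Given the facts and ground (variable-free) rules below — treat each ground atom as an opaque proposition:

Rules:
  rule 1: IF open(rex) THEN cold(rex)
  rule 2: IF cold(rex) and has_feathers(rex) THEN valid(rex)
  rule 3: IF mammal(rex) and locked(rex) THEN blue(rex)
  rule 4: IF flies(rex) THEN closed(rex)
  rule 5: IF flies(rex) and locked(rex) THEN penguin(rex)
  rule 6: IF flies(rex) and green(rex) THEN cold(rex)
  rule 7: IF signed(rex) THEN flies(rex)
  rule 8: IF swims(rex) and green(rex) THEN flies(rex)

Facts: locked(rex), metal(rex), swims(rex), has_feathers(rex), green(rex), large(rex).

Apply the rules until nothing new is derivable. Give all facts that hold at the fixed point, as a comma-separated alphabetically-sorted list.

closed(rex), cold(rex), flies(rex), green(rex), has_feathers(rex), large(rex), locked(rex), metal(rex), penguin(rex), swims(rex), valid(rex)

Round 1: rule 8 [IF swims(rex) and green(rex) THEN flies(rex)]. Adds flies(rex).
Round 2: rule 4 [IF flies(rex) THEN closed(rex)]; rule 5 [IF flies(rex) and locked(rex) THEN penguin(rex)]; rule 6 [IF flies(rex) and green(rex) THEN cold(rex)]. Adds closed(rex), penguin(rex), cold(rex).
Round 3: rule 2 [IF cold(rex) and has_feathers(rex) THEN valid(rex)]. Adds valid(rex).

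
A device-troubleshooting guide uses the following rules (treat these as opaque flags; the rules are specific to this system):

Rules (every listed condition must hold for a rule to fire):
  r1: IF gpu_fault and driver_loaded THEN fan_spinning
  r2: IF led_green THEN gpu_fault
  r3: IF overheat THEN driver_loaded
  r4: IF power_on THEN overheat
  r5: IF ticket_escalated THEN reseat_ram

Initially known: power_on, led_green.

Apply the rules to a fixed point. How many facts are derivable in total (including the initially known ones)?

6

[1] r2 [IF led_green THEN gpu_fault]; r4 [IF power_on THEN overheat]. ⇒ new: gpu_fault, overheat.
[2] r3 [IF overheat THEN driver_loaded]. ⇒ new: driver_loaded.
[3] r1 [IF gpu_fault and driver_loaded THEN fan_spinning]. ⇒ new: fan_spinning.
Closure: {driver_loaded, fan_spinning, gpu_fault, led_green, overheat, power_on} — 6 facts.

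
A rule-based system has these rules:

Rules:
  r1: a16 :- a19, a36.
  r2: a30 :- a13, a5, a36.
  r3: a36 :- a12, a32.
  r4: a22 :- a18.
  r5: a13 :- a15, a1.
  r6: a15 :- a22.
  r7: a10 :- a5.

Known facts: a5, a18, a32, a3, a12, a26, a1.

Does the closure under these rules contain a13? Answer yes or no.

yes

[1] r3 [a36 :- a12, a32.]; r4 [a22 :- a18.]; r7 [a10 :- a5.]. ⇒ new: a36, a22, a10.
[2] r6 [a15 :- a22.]. ⇒ new: a15.
[3] r5 [a13 :- a15, a1.]. ⇒ new: a13.
[4] r2 [a30 :- a13, a5, a36.]. ⇒ new: a30.
a13 appears in round 3, so it is derivable.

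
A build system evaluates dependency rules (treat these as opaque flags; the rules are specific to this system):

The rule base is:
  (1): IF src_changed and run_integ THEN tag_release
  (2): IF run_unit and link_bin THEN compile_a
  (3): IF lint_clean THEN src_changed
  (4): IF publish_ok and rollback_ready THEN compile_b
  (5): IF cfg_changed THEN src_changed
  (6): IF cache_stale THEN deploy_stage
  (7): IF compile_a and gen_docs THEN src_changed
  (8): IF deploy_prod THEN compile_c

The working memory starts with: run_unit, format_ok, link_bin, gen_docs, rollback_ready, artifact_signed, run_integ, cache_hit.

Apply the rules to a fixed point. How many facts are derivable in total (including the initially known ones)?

11

Round 1: (2) [IF run_unit and link_bin THEN compile_a]. Adds compile_a.
Round 2: (7) [IF compile_a and gen_docs THEN src_changed]. Adds src_changed.
Round 3: (1) [IF src_changed and run_integ THEN tag_release]. Adds tag_release.
Closure: {artifact_signed, cache_hit, compile_a, format_ok, gen_docs, link_bin, rollback_ready, run_integ, run_unit, src_changed, tag_release} — 11 facts.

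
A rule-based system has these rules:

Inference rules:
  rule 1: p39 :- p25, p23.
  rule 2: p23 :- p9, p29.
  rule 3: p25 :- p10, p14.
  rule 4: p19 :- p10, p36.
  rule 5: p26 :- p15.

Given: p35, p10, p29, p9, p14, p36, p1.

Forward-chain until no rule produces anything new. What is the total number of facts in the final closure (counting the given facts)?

[1] rule 2 [p23 :- p9, p29.]; rule 3 [p25 :- p10, p14.]; rule 4 [p19 :- p10, p36.]. ⇒ new: p23, p25, p19.
[2] rule 1 [p39 :- p25, p23.]. ⇒ new: p39.
Closure: {p1, p10, p14, p19, p23, p25, p29, p35, p36, p39, p9} — 11 facts.

11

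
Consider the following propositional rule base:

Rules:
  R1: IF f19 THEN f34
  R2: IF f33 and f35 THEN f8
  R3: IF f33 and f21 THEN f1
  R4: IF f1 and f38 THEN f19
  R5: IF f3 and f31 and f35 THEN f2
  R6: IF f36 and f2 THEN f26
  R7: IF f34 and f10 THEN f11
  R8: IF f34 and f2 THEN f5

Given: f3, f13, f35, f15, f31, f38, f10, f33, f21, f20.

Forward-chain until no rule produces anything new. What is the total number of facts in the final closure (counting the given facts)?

17

Round 1 fires R2, R3, R5, giving f8, f1, f2.
Round 2 fires R4, giving f19.
Round 3 fires R1, giving f34.
Round 4 fires R7, R8, giving f11, f5.
Closure: {f1, f10, f11, f13, f15, f19, f2, f20, f21, f3, f31, f33, f34, f35, f38, f5, f8} — 17 facts.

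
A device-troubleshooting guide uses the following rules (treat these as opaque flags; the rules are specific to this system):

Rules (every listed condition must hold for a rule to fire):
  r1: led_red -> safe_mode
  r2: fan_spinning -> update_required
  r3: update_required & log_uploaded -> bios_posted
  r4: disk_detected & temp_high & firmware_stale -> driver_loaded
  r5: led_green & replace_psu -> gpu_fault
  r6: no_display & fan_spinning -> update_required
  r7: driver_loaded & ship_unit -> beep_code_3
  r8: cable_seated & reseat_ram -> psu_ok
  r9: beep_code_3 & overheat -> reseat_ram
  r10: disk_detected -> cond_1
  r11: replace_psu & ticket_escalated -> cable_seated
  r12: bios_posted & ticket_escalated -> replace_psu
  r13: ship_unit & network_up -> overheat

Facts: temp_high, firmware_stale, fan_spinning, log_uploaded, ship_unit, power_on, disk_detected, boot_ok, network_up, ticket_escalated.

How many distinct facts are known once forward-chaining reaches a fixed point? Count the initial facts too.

20

Round 1: r2 [fan_spinning -> update_required]; r4 [disk_detected & temp_high & firmware_stale -> driver_loaded]; r10 [disk_detected -> cond_1]; r13 [ship_unit & network_up -> overheat]. New: update_required, driver_loaded, cond_1, overheat.
Round 2: r3 [update_required & log_uploaded -> bios_posted]; r7 [driver_loaded & ship_unit -> beep_code_3]. New: bios_posted, beep_code_3.
Round 3: r9 [beep_code_3 & overheat -> reseat_ram]; r12 [bios_posted & ticket_escalated -> replace_psu]. New: reseat_ram, replace_psu.
Round 4: r11 [replace_psu & ticket_escalated -> cable_seated]. New: cable_seated.
Round 5: r8 [cable_seated & reseat_ram -> psu_ok]. New: psu_ok.
Closure: {beep_code_3, bios_posted, boot_ok, cable_seated, cond_1, disk_detected, driver_loaded, fan_spinning, firmware_stale, log_uploaded, network_up, overheat, power_on, psu_ok, replace_psu, reseat_ram, ship_unit, temp_high, ticket_escalated, update_required} — 20 facts.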